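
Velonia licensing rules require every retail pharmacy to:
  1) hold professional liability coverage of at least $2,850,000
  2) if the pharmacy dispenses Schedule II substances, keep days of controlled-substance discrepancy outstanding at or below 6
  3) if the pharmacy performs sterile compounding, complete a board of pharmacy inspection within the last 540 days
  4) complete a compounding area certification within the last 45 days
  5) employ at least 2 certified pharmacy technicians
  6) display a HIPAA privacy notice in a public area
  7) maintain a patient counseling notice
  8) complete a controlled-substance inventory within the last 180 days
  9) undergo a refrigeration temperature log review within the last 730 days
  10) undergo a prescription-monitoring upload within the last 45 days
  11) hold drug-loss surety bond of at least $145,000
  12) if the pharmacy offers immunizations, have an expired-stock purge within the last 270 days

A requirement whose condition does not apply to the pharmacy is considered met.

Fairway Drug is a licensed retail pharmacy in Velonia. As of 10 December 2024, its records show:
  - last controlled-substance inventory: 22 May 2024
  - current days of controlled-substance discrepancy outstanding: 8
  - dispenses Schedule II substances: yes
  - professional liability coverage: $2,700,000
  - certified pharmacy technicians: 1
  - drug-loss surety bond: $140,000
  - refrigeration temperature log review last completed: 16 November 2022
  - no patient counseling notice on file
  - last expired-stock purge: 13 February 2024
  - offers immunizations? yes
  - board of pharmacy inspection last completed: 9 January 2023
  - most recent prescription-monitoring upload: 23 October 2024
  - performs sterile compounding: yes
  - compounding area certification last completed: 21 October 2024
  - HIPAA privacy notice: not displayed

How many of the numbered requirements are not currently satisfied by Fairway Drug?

1. professional liability coverage $2,700,000 < $2,850,000 → not met
2. condition 'dispenses Schedule II substances' holds; days of controlled-substance discrepancy outstanding 8 > 6 → not met
3. condition 'performs sterile compounding' holds; board of pharmacy inspection 701 days ago vs limit 540 → not met
4. compounding area certification 50 days ago vs limit 45 → not met
5. certified pharmacy technicians 1 < 2 → not met
6. HIPAA privacy notice absent → not met
7. patient counseling notice absent → not met
8. controlled-substance inventory 202 days ago vs limit 180 → not met
9. refrigeration temperature log review 755 days ago vs limit 730 → not met
10. prescription-monitoring upload 48 days ago vs limit 45 → not met
11. drug-loss surety bond $140,000 < $145,000 → not met
12. condition 'offers immunizations' holds; expired-stock purge 301 days ago vs limit 270 → not met
Not met: 12 of 12

12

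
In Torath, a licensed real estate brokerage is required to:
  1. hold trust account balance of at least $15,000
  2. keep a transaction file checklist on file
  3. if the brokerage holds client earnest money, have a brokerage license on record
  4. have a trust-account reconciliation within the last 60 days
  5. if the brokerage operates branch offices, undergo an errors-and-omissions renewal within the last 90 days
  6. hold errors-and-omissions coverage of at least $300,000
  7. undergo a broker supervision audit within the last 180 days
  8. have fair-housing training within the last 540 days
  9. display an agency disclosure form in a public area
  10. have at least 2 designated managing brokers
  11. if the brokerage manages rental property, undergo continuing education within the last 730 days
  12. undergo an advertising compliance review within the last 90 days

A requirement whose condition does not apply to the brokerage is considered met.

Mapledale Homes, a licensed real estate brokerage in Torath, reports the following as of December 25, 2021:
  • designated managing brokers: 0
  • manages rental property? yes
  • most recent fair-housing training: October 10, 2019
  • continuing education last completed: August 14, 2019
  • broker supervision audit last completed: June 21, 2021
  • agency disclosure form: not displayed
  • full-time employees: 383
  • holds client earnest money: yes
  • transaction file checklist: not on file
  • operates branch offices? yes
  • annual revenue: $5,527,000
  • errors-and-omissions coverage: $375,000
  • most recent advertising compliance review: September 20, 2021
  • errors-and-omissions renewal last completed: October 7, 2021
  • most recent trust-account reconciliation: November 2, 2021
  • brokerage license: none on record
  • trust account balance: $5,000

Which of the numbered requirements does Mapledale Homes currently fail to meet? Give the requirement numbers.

1. trust account balance $5,000 < $15,000 → not met
2. transaction file checklist absent → not met
3. condition 'holds client earnest money' holds; brokerage license absent → not met
4. trust-account reconciliation 53 days ago vs limit 60 → met
5. condition 'operates branch offices' holds; errors-and-omissions renewal 79 days ago vs limit 90 → met
6. errors-and-omissions coverage $375,000 ≥ $300,000 → met
7. broker supervision audit 187 days ago vs limit 180 → not met
8. fair-housing training 807 days ago vs limit 540 → not met
9. agency disclosure form absent → not met
10. designated managing brokers 0 < 2 → not met
11. condition 'manages rental property' holds; continuing education 864 days ago vs limit 730 → not met
12. advertising compliance review 96 days ago vs limit 90 → not met
Not met: 1, 2, 3, 7, 8, 9, 10, 11, 12

1, 2, 3, 7, 8, 9, 10, 11, 12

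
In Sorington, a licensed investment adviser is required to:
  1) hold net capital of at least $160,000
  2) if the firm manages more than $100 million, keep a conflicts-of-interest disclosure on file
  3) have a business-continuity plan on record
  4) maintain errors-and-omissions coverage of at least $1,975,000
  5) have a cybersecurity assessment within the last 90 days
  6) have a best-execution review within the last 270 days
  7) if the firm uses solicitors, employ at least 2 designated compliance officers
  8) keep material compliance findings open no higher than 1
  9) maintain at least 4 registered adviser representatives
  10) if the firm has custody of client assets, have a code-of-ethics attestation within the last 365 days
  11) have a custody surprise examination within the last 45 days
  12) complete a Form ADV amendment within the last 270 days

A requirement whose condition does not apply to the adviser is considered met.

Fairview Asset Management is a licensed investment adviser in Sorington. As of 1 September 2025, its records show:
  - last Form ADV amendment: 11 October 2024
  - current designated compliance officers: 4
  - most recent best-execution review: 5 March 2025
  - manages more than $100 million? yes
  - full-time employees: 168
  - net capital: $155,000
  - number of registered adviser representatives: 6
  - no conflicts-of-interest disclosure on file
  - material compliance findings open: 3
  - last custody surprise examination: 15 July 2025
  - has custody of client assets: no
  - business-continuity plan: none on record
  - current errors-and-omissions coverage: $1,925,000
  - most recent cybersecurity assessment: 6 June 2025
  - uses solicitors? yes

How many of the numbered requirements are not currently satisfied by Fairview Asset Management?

7

1. net capital $155,000 < $160,000 → not met
2. condition 'manages more than $100 million' holds; conflicts-of-interest disclosure absent → not met
3. business-continuity plan absent → not met
4. errors-and-omissions coverage $1,925,000 < $1,975,000 → not met
5. cybersecurity assessment 87 days ago vs limit 90 → met
6. best-execution review 180 days ago vs limit 270 → met
7. condition 'uses solicitors' holds; designated compliance officers 4 ≥ 2 → met
8. material compliance findings open 3 > 1 → not met
9. registered adviser representatives 6 ≥ 4 → met
10. condition 'has custody of client assets' does not hold → requirement n/a → met
11. custody surprise examination 48 days ago vs limit 45 → not met
12. Form ADV amendment 325 days ago vs limit 270 → not met
Not met: 7 of 12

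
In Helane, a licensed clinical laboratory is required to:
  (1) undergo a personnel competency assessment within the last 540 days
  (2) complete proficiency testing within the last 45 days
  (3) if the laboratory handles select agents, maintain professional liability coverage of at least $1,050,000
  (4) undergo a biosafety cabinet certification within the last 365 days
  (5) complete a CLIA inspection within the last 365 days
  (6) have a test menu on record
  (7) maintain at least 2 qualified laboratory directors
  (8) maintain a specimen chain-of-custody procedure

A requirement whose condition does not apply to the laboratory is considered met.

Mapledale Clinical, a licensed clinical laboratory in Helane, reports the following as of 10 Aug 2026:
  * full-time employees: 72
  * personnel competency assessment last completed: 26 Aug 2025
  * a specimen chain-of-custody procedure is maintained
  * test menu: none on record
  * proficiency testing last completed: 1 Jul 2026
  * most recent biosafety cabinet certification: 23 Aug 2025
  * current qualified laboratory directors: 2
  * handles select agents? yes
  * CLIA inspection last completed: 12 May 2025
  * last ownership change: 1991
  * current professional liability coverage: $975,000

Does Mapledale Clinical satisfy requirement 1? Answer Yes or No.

1. personnel competency assessment 349 days ago vs limit 540 → met

Yes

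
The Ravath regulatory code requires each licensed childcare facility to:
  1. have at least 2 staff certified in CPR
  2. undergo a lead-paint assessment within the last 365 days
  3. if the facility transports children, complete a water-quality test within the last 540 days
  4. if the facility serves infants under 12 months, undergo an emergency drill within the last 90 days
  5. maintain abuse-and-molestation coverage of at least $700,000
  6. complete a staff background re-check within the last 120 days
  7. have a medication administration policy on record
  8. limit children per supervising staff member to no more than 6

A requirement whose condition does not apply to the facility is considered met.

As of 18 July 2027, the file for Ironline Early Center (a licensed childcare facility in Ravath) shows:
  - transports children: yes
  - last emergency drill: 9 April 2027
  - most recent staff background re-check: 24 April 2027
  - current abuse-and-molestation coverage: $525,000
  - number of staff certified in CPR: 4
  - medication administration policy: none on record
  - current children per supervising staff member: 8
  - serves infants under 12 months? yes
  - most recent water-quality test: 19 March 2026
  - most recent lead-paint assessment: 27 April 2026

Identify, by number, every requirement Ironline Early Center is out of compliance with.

2, 4, 5, 7, 8

1. staff certified in CPR 4 ≥ 2 → met
2. lead-paint assessment 447 days ago vs limit 365 → not met
3. condition 'transports children' holds; water-quality test 486 days ago vs limit 540 → met
4. condition 'serves infants under 12 months' holds; emergency drill 100 days ago vs limit 90 → not met
5. abuse-and-molestation coverage $525,000 < $700,000 → not met
6. staff background re-check 85 days ago vs limit 120 → met
7. medication administration policy absent → not met
8. children per supervising staff member 8 > 6 → not met
Not met: 2, 4, 5, 7, 8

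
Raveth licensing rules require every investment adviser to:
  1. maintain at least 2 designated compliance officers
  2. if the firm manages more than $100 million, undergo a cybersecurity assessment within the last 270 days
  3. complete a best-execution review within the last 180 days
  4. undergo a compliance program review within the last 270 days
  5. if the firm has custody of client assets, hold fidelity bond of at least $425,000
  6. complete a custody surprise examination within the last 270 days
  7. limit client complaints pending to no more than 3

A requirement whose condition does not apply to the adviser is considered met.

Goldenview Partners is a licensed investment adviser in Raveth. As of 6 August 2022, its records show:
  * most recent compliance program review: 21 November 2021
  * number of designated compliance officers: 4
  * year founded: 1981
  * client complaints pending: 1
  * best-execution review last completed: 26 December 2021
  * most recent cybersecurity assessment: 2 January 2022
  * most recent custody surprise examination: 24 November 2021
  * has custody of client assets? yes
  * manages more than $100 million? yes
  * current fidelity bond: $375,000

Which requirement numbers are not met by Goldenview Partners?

3, 5

1. designated compliance officers 4 ≥ 2 → met
2. condition 'manages more than $100 million' holds; cybersecurity assessment 216 days ago vs limit 270 → met
3. best-execution review 223 days ago vs limit 180 → not met
4. compliance program review 258 days ago vs limit 270 → met
5. condition 'has custody of client assets' holds; fidelity bond $375,000 < $425,000 → not met
6. custody surprise examination 255 days ago vs limit 270 → met
7. client complaints pending 1 ≤ 3 → met
Not met: 3, 5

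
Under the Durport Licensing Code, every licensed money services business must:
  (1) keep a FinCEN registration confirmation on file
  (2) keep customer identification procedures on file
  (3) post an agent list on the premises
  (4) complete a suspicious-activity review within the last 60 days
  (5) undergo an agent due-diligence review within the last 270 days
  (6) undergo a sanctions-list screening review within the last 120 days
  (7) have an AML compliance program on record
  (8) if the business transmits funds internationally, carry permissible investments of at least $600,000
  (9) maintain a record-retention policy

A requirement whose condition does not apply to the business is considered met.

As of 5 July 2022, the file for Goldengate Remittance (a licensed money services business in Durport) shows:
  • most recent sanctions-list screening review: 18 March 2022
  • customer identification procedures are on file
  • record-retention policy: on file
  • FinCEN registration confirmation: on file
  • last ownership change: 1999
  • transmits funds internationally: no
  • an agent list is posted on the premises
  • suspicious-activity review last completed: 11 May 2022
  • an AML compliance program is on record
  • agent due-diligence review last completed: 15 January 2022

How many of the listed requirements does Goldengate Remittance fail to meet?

0

1. FinCEN registration confirmation present → met
2. customer identification procedures present → met
3. agent list present → met
4. suspicious-activity review 55 days ago vs limit 60 → met
5. agent due-diligence review 171 days ago vs limit 270 → met
6. sanctions-list screening review 109 days ago vs limit 120 → met
7. AML compliance program present → met
8. condition 'transmits funds internationally' does not hold → requirement n/a → met
9. record-retention policy present → met
Not met: 0 of 9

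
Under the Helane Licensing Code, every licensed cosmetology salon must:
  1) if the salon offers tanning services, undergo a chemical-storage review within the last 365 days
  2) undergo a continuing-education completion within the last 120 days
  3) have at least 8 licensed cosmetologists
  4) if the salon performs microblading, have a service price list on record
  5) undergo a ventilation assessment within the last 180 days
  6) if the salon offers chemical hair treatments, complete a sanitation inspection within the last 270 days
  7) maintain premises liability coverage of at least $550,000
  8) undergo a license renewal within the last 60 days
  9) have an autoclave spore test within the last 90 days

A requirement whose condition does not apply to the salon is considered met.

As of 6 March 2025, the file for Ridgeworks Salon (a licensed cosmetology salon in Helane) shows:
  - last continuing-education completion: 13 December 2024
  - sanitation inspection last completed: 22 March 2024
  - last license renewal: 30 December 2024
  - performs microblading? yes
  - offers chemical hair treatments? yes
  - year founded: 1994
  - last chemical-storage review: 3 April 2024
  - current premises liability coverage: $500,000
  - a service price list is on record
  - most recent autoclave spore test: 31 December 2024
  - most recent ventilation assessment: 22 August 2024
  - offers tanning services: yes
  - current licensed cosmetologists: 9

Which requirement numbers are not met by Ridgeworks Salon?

5, 6, 7, 8

1. condition 'offers tanning services' holds; chemical-storage review 337 days ago vs limit 365 → met
2. continuing-education completion 83 days ago vs limit 120 → met
3. licensed cosmetologists 9 ≥ 8 → met
4. condition 'performs microblading' holds; service price list present → met
5. ventilation assessment 196 days ago vs limit 180 → not met
6. condition 'offers chemical hair treatments' holds; sanitation inspection 349 days ago vs limit 270 → not met
7. premises liability coverage $500,000 < $550,000 → not met
8. license renewal 66 days ago vs limit 60 → not met
9. autoclave spore test 65 days ago vs limit 90 → met
Not met: 5, 6, 7, 8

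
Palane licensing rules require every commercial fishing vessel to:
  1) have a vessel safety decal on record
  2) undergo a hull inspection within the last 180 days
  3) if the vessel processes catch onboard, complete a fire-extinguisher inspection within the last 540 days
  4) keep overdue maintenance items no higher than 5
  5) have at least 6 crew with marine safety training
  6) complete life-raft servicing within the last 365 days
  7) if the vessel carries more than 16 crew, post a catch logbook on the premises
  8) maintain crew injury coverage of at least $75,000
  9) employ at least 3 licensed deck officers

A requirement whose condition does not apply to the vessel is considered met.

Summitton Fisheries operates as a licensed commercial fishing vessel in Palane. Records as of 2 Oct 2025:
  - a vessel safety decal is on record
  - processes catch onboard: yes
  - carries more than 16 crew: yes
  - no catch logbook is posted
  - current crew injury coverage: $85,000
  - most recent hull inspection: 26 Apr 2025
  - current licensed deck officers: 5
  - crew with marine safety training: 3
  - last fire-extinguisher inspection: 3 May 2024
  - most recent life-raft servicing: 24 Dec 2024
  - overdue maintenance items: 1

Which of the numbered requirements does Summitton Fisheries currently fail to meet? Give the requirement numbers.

5, 7

1. vessel safety decal present → met
2. hull inspection 159 days ago vs limit 180 → met
3. condition 'processes catch onboard' holds; fire-extinguisher inspection 517 days ago vs limit 540 → met
4. overdue maintenance items 1 ≤ 5 → met
5. crew with marine safety training 3 < 6 → not met
6. life-raft servicing 282 days ago vs limit 365 → met
7. condition 'carries more than 16 crew' holds; catch logbook absent → not met
8. crew injury coverage $85,000 ≥ $75,000 → met
9. licensed deck officers 5 ≥ 3 → met
Not met: 5, 7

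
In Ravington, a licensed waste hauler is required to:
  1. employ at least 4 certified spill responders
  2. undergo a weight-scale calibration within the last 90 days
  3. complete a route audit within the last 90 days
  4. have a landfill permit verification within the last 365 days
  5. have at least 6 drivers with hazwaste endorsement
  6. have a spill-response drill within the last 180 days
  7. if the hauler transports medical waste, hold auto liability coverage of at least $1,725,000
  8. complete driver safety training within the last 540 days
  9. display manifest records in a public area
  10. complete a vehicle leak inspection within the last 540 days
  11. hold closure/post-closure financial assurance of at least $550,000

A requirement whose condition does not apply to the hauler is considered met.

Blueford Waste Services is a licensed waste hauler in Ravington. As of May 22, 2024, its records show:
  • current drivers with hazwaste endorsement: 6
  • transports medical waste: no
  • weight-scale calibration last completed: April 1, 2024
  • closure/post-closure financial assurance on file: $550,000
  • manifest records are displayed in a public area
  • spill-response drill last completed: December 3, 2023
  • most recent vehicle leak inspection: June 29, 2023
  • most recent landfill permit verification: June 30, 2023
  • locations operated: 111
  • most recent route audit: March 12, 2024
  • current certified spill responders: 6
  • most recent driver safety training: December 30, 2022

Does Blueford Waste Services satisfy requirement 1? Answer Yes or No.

1. certified spill responders 6 ≥ 4 → met

Yes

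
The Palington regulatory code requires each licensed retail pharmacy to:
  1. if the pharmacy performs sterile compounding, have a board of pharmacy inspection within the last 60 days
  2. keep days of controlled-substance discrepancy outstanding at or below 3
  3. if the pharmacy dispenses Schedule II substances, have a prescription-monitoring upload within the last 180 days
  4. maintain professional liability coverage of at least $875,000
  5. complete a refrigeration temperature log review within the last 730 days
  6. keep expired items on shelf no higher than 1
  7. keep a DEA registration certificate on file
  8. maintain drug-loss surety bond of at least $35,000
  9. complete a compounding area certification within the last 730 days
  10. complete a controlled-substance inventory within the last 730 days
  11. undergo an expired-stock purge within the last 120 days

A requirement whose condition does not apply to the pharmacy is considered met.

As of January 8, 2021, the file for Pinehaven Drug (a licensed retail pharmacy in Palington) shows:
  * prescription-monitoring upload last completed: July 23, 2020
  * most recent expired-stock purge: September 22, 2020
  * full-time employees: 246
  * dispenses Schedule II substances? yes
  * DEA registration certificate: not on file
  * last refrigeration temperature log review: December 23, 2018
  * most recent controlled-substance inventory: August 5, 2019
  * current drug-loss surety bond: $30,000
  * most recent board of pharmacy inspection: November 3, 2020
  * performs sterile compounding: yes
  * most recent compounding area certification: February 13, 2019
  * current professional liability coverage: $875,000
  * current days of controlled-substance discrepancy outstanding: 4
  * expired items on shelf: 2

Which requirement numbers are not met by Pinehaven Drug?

1. condition 'performs sterile compounding' holds; board of pharmacy inspection 66 days ago vs limit 60 → not met
2. days of controlled-substance discrepancy outstanding 4 > 3 → not met
3. condition 'dispenses Schedule II substances' holds; prescription-monitoring upload 169 days ago vs limit 180 → met
4. professional liability coverage $875,000 ≥ $875,000 → met
5. refrigeration temperature log review 747 days ago vs limit 730 → not met
6. expired items on shelf 2 > 1 → not met
7. DEA registration certificate absent → not met
8. drug-loss surety bond $30,000 < $35,000 → not met
9. compounding area certification 695 days ago vs limit 730 → met
10. controlled-substance inventory 522 days ago vs limit 730 → met
11. expired-stock purge 108 days ago vs limit 120 → met
Not met: 1, 2, 5, 6, 7, 8

1, 2, 5, 6, 7, 8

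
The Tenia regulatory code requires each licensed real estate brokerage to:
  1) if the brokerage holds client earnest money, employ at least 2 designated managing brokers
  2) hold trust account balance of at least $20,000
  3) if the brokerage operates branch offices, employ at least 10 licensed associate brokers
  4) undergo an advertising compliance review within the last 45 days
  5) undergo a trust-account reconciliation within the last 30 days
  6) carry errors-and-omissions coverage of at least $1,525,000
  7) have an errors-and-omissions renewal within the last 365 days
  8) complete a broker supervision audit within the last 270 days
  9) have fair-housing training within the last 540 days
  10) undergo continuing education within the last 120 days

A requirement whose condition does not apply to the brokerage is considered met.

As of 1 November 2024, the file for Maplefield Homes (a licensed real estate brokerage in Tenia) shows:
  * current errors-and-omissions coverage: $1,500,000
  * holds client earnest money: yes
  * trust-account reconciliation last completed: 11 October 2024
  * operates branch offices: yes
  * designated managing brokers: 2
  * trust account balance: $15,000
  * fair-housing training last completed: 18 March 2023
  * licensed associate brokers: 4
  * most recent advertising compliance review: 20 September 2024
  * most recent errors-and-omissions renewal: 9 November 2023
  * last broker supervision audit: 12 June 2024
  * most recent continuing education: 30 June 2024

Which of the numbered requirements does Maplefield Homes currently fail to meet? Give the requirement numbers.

1. condition 'holds client earnest money' holds; designated managing brokers 2 ≥ 2 → met
2. trust account balance $15,000 < $20,000 → not met
3. condition 'operates branch offices' holds; licensed associate brokers 4 < 10 → not met
4. advertising compliance review 42 days ago vs limit 45 → met
5. trust-account reconciliation 21 days ago vs limit 30 → met
6. errors-and-omissions coverage $1,500,000 < $1,525,000 → not met
7. errors-and-omissions renewal 358 days ago vs limit 365 → met
8. broker supervision audit 142 days ago vs limit 270 → met
9. fair-housing training 594 days ago vs limit 540 → not met
10. continuing education 124 days ago vs limit 120 → not met
Not met: 2, 3, 6, 9, 10

2, 3, 6, 9, 10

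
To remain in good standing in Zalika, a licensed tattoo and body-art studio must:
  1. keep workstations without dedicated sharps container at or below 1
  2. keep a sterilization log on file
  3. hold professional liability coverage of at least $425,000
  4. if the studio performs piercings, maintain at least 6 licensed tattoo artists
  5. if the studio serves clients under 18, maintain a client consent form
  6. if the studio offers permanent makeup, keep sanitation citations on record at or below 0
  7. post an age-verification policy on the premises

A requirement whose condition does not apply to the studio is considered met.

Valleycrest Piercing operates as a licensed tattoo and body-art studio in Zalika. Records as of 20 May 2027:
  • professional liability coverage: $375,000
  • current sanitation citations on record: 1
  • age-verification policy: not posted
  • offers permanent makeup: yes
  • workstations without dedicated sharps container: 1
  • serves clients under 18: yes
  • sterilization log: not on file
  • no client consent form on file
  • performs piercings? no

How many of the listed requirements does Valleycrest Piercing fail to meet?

1. workstations without dedicated sharps container 1 ≤ 1 → met
2. sterilization log absent → not met
3. professional liability coverage $375,000 < $425,000 → not met
4. condition 'performs piercings' does not hold → requirement n/a → met
5. condition 'serves clients under 18' holds; client consent form absent → not met
6. condition 'offers permanent makeup' holds; sanitation citations on record 1 > 0 → not met
7. age-verification policy absent → not met
Not met: 5 of 7

5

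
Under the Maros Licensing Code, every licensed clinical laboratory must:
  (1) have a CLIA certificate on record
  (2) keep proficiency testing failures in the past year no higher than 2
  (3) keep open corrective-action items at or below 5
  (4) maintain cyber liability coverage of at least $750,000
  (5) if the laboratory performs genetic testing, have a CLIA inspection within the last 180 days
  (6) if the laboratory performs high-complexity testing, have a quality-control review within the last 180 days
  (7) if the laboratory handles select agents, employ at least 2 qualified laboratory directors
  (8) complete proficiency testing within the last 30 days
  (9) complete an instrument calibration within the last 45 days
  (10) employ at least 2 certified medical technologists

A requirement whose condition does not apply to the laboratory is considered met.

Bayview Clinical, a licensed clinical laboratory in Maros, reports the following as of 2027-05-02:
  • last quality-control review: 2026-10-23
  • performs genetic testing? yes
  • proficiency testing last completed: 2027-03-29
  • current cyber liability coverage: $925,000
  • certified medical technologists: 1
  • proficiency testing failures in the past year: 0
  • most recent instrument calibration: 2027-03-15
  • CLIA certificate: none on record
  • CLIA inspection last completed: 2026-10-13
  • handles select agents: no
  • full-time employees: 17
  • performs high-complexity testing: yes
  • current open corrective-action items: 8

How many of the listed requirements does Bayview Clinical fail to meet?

7

1. CLIA certificate absent → not met
2. proficiency testing failures in the past year 0 ≤ 2 → met
3. open corrective-action items 8 > 5 → not met
4. cyber liability coverage $925,000 ≥ $750,000 → met
5. condition 'performs genetic testing' holds; CLIA inspection 201 days ago vs limit 180 → not met
6. condition 'performs high-complexity testing' holds; quality-control review 191 days ago vs limit 180 → not met
7. condition 'handles select agents' does not hold → requirement n/a → met
8. proficiency testing 34 days ago vs limit 30 → not met
9. instrument calibration 48 days ago vs limit 45 → not met
10. certified medical technologists 1 < 2 → not met
Not met: 7 of 10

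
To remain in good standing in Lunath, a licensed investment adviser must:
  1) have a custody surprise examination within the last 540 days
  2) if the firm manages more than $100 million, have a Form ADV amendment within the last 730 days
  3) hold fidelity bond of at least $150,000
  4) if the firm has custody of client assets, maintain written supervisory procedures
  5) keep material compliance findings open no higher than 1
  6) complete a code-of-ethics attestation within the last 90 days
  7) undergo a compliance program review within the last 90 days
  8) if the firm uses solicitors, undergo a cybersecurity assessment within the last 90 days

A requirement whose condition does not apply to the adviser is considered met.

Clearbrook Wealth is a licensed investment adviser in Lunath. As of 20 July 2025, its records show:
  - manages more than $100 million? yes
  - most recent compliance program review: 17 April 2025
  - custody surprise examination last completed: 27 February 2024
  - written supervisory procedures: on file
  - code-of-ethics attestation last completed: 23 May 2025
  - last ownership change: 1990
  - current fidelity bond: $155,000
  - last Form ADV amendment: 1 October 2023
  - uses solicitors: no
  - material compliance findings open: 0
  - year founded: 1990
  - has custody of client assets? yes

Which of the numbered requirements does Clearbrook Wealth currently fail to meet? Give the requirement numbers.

7

1. custody surprise examination 509 days ago vs limit 540 → met
2. condition 'manages more than $100 million' holds; Form ADV amendment 658 days ago vs limit 730 → met
3. fidelity bond $155,000 ≥ $150,000 → met
4. condition 'has custody of client assets' holds; written supervisory procedures present → met
5. material compliance findings open 0 ≤ 1 → met
6. code-of-ethics attestation 58 days ago vs limit 90 → met
7. compliance program review 94 days ago vs limit 90 → not met
8. condition 'uses solicitors' does not hold → requirement n/a → met
Not met: 7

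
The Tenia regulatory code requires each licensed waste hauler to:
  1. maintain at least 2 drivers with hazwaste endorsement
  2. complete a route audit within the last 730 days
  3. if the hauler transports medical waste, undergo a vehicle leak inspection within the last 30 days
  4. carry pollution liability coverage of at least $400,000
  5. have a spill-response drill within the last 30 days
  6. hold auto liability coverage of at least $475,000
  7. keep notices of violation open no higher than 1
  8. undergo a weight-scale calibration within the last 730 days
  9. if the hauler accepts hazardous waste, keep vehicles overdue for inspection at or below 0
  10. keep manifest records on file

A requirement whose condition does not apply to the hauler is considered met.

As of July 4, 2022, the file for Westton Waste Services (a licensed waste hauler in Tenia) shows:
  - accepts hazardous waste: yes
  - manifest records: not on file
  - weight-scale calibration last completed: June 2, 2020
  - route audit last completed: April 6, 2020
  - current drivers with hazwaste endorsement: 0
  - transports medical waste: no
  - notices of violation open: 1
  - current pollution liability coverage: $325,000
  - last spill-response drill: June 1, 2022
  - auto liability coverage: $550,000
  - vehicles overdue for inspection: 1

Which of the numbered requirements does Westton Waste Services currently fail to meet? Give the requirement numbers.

1, 2, 4, 5, 8, 9, 10

1. drivers with hazwaste endorsement 0 < 2 → not met
2. route audit 819 days ago vs limit 730 → not met
3. condition 'transports medical waste' does not hold → requirement n/a → met
4. pollution liability coverage $325,000 < $400,000 → not met
5. spill-response drill 33 days ago vs limit 30 → not met
6. auto liability coverage $550,000 ≥ $475,000 → met
7. notices of violation open 1 ≤ 1 → met
8. weight-scale calibration 762 days ago vs limit 730 → not met
9. condition 'accepts hazardous waste' holds; vehicles overdue for inspection 1 > 0 → not met
10. manifest records absent → not met
Not met: 1, 2, 4, 5, 8, 9, 10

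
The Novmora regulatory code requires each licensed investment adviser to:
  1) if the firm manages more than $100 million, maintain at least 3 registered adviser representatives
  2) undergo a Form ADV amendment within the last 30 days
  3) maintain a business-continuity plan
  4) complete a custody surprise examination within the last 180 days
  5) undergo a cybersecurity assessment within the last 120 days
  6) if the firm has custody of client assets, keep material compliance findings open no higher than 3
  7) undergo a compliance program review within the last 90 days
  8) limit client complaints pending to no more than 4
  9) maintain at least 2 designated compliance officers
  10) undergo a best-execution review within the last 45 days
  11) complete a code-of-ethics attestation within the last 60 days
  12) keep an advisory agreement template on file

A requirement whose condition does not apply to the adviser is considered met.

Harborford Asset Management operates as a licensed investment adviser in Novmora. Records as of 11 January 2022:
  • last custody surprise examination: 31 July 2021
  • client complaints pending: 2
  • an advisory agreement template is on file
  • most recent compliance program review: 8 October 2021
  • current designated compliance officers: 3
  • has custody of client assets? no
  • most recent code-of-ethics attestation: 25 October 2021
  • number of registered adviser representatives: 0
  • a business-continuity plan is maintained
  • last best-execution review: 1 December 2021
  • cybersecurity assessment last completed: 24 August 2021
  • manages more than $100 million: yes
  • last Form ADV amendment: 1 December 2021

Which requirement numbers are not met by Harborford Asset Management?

1, 2, 5, 7, 11

1. condition 'manages more than $100 million' holds; registered adviser representatives 0 < 3 → not met
2. Form ADV amendment 41 days ago vs limit 30 → not met
3. business-continuity plan present → met
4. custody surprise examination 164 days ago vs limit 180 → met
5. cybersecurity assessment 140 days ago vs limit 120 → not met
6. condition 'has custody of client assets' does not hold → requirement n/a → met
7. compliance program review 95 days ago vs limit 90 → not met
8. client complaints pending 2 ≤ 4 → met
9. designated compliance officers 3 ≥ 2 → met
10. best-execution review 41 days ago vs limit 45 → met
11. code-of-ethics attestation 78 days ago vs limit 60 → not met
12. advisory agreement template present → met
Not met: 1, 2, 5, 7, 11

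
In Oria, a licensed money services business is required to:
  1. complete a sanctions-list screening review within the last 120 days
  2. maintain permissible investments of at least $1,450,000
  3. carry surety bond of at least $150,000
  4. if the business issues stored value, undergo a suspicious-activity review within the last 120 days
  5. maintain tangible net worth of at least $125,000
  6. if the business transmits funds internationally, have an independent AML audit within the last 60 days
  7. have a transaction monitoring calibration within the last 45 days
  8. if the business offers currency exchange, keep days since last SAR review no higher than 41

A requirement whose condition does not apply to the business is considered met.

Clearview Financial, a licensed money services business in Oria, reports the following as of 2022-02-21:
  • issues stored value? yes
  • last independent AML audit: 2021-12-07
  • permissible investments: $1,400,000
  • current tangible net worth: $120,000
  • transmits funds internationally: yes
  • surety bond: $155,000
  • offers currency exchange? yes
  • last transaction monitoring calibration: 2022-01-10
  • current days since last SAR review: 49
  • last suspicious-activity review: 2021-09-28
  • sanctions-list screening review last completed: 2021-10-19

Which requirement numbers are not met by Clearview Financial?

1. sanctions-list screening review 125 days ago vs limit 120 → not met
2. permissible investments $1,400,000 < $1,450,000 → not met
3. surety bond $155,000 ≥ $150,000 → met
4. condition 'issues stored value' holds; suspicious-activity review 146 days ago vs limit 120 → not met
5. tangible net worth $120,000 < $125,000 → not met
6. condition 'transmits funds internationally' holds; independent AML audit 76 days ago vs limit 60 → not met
7. transaction monitoring calibration 42 days ago vs limit 45 → met
8. condition 'offers currency exchange' holds; days since last SAR review 49 > 41 → not met
Not met: 1, 2, 4, 5, 6, 8

1, 2, 4, 5, 6, 8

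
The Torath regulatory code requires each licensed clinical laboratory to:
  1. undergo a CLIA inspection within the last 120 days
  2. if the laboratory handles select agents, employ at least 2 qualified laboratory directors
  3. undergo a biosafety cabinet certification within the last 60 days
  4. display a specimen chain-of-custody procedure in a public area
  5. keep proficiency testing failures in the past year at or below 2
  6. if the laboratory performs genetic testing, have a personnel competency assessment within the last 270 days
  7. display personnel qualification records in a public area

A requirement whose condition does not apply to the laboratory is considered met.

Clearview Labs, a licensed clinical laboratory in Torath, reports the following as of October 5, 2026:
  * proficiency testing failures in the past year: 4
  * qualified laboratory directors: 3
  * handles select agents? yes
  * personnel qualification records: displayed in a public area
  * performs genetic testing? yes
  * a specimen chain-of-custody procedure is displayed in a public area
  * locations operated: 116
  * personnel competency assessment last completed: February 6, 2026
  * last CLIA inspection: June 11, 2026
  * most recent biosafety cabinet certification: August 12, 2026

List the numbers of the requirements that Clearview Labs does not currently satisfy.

5

1. CLIA inspection 116 days ago vs limit 120 → met
2. condition 'handles select agents' holds; qualified laboratory directors 3 ≥ 2 → met
3. biosafety cabinet certification 54 days ago vs limit 60 → met
4. specimen chain-of-custody procedure present → met
5. proficiency testing failures in the past year 4 > 2 → not met
6. condition 'performs genetic testing' holds; personnel competency assessment 241 days ago vs limit 270 → met
7. personnel qualification records present → met
Not met: 5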